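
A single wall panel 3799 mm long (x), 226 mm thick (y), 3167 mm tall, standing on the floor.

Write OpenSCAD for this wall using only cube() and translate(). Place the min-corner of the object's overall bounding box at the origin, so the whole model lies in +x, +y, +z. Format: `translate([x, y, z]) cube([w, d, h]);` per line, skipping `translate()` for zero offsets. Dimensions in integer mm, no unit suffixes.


cube([3799, 226, 3167]);


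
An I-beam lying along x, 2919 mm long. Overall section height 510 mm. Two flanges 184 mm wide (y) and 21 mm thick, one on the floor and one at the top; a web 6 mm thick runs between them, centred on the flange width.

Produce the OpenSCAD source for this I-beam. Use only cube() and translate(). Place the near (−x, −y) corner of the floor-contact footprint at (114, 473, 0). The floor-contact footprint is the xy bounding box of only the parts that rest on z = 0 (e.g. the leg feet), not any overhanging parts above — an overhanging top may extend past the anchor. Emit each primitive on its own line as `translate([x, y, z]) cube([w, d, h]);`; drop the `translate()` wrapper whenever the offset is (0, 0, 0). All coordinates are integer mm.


translate([114, 473, 0]) cube([2919, 184, 21]);
translate([114, 562, 21]) cube([2919, 6, 468]);
translate([114, 473, 489]) cube([2919, 184, 21]);


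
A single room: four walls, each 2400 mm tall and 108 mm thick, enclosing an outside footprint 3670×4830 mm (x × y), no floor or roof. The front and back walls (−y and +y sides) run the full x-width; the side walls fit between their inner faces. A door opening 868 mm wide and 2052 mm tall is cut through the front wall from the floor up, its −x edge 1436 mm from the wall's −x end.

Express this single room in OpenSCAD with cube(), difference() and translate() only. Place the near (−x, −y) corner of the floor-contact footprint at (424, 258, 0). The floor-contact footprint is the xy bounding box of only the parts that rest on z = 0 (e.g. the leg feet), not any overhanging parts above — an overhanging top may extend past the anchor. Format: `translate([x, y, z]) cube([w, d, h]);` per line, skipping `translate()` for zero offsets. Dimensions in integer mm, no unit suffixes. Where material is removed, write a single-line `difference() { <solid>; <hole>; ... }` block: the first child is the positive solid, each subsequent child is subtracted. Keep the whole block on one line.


difference() { translate([424, 258, 0]) cube([3670, 108, 2400]); translate([1860, 258, 0]) cube([868, 108, 2052]); }
translate([424, 4980, 0]) cube([3670, 108, 2400]);
translate([424, 366, 0]) cube([108, 4614, 2400]);
translate([3986, 366, 0]) cube([108, 4614, 2400]);


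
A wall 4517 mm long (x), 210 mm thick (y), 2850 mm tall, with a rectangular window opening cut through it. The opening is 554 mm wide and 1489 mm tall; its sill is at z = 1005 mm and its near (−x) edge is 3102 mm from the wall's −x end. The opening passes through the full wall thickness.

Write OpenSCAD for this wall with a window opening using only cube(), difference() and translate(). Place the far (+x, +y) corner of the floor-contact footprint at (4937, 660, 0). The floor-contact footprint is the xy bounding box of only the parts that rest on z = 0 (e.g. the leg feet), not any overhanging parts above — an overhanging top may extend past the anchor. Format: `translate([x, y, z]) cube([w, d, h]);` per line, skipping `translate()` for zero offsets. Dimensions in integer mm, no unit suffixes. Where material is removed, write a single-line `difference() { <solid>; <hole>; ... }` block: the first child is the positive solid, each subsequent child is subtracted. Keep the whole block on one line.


difference() { translate([420, 450, 0]) cube([4517, 210, 2850]); translate([3522, 450, 1005]) cube([554, 210, 1489]); }


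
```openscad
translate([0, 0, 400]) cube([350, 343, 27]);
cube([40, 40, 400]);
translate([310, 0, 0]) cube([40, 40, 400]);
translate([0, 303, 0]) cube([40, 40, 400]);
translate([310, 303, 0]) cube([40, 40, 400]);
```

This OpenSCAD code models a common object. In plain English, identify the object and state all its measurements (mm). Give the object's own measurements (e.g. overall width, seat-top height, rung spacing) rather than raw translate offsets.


A simple wooden stool: a rectangular seat 350 mm (x) by 343 mm (y), 27 mm thick, top face at z = 427 mm, on four square legs, each 40×40 mm in cross-section. The legs rest on z = 0, each flush with a corner of the seat.


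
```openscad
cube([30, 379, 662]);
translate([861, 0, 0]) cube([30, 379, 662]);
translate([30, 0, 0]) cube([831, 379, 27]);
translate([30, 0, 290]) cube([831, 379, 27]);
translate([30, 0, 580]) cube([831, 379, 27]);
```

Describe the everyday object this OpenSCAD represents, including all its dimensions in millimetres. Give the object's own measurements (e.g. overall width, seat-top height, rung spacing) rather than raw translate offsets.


An open bookshelf. Two side panels, each 30 mm thick, 379 mm deep and 662 mm tall, stand 891 mm apart (outside-to-outside). Between them sit 3 shelves, each 27 mm thick and 379 mm deep, spanning the full gap between the sides. The bottom shelf rests on the floor (its underside at z = 0) and the clear gap between one shelf's top and the next shelf's underside is 263 mm.


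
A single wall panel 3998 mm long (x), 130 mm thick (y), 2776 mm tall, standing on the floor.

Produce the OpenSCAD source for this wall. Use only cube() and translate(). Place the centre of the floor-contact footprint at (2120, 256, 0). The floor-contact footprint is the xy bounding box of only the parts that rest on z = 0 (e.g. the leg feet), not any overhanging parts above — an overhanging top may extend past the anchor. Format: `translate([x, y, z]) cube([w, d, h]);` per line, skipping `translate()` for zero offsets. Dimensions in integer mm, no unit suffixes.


translate([121, 191, 0]) cube([3998, 130, 2776]);


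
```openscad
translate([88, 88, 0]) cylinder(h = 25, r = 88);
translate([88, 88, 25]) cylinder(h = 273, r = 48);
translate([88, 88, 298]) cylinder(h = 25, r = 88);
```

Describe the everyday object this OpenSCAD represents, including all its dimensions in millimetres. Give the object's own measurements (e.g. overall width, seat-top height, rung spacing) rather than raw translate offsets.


A spool: two coaxial disc flanges of radius 88 mm and thickness 25 mm, joined by a core cylinder of radius 48 mm and height 273 mm. The lower flange rests on z = 0 and the three cylinders share a vertical axis.


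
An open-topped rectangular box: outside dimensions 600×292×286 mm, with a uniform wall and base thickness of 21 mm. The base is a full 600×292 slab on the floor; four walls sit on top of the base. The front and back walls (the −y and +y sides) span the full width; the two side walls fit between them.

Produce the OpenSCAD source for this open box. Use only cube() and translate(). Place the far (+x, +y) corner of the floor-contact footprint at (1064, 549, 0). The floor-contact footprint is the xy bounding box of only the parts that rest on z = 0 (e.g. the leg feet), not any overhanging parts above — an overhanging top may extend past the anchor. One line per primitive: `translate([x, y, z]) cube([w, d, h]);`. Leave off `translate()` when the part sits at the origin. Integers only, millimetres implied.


translate([464, 257, 0]) cube([600, 292, 21]);
translate([464, 257, 21]) cube([600, 21, 265]);
translate([464, 528, 21]) cube([600, 21, 265]);
translate([464, 278, 21]) cube([21, 250, 265]);
translate([1043, 278, 21]) cube([21, 250, 265]);


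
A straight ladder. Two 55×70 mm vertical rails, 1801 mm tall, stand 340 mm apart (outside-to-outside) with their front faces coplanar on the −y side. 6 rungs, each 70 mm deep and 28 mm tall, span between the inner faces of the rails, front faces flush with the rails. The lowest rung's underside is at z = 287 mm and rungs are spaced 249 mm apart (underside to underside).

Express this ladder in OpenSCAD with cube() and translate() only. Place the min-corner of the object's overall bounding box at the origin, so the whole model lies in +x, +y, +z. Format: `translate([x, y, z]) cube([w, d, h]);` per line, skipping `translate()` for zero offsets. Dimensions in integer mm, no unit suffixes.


// rung span = 340 - 2*55 = 230
// rung[k] z = 287 + k*249
cube([55, 70, 1801]);
translate([285, 0, 0]) cube([55, 70, 1801]);
translate([55, 0, 287]) cube([230, 70, 28]);
translate([55, 0, 536]) cube([230, 70, 28]);
translate([55, 0, 785]) cube([230, 70, 28]);
translate([55, 0, 1034]) cube([230, 70, 28]);
translate([55, 0, 1283]) cube([230, 70, 28]);
translate([55, 0, 1532]) cube([230, 70, 28]);


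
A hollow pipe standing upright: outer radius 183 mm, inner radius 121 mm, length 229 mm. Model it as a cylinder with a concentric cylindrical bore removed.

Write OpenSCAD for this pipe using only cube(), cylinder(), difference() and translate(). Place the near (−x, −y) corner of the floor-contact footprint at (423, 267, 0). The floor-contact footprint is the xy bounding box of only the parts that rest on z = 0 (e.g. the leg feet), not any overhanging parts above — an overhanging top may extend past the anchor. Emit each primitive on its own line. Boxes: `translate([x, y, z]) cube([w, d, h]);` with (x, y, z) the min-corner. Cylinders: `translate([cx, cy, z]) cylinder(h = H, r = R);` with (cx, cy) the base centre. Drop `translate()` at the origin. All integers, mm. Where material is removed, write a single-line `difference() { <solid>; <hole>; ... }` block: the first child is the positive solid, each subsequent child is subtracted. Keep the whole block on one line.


difference() { translate([606, 450, 0]) cylinder(h = 229, r = 183); translate([606, 450, 0]) cylinder(h = 229, r = 121); }


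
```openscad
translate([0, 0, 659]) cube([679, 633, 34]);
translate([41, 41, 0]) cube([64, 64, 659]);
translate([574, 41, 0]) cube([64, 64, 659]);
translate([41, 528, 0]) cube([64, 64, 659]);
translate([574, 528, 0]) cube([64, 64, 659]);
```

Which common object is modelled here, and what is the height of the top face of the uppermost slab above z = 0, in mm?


A table. The table height is 693 mm.

A 679×633×34 slab sits at z = 659 on four 64 mm square posts — a table. The top surface is at 659 + 34 = 693 mm.


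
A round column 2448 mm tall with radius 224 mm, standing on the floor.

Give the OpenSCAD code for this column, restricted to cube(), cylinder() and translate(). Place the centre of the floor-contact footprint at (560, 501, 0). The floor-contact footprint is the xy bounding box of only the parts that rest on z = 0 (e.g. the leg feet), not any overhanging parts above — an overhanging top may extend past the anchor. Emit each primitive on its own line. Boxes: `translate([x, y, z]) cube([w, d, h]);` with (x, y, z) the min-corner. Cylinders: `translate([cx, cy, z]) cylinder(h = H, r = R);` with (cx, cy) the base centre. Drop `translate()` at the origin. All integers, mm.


translate([560, 501, 0]) cylinder(h = 2448, r = 224);


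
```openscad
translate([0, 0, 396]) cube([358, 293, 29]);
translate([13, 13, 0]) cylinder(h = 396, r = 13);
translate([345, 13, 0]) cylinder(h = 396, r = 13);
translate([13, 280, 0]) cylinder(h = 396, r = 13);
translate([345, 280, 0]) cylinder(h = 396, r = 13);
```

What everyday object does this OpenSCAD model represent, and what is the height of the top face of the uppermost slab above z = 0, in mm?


A stool. The seat height is 425 mm.

A 358×293×29 slab at z = 396 on four corner cylinders — a stool. The seat top is 396 + 29 = 425 mm.


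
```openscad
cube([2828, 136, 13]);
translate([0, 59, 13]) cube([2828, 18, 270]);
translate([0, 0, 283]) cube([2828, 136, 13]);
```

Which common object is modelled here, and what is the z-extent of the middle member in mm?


An I-beam. The web height is 270 mm.

Two wide flanges with a thin centred web — an I-beam. Overall 296 mm minus two 13 mm flanges gives a web of 296 − 2·13 = 270 mm.


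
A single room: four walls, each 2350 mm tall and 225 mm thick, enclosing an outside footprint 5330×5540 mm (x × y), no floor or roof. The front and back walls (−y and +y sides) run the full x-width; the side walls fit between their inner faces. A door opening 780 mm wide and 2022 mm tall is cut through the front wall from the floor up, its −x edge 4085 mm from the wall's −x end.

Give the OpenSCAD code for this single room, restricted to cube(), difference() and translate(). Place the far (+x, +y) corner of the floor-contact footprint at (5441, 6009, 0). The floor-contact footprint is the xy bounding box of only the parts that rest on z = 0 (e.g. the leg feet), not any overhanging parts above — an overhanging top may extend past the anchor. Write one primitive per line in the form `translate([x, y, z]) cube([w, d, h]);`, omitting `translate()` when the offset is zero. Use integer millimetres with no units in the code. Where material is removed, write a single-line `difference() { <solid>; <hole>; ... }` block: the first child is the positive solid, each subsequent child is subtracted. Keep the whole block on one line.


difference() { translate([111, 469, 0]) cube([5330, 225, 2350]); translate([4196, 469, 0]) cube([780, 225, 2022]); }
translate([111, 5784, 0]) cube([5330, 225, 2350]);
translate([111, 694, 0]) cube([225, 5090, 2350]);
translate([5216, 694, 0]) cube([225, 5090, 2350]);


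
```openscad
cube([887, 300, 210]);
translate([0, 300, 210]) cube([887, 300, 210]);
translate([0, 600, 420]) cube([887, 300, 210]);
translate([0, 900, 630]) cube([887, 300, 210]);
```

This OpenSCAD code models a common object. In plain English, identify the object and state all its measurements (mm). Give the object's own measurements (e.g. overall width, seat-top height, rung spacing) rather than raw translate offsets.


A straight staircase of 4 solid steps. Each step is 887 mm wide (x), 300 mm deep (y, the going) and 210 mm tall (the rise). The first step rests on the floor; each subsequent step sits one going further in +y and one rise higher in +z, directly behind and above the previous step with no overlap.


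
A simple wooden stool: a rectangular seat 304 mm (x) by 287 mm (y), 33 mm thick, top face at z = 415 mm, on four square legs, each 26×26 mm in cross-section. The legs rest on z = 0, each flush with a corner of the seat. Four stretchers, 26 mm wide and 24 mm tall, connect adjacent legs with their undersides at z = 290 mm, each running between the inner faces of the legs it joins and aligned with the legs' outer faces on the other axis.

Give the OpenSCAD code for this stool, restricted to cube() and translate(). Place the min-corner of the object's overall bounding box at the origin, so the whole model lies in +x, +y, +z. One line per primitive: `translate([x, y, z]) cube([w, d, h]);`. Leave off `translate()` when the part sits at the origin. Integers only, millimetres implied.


translate([0, 0, 382]) cube([304, 287, 33]);
cube([26, 26, 382]);
translate([278, 0, 0]) cube([26, 26, 382]);
translate([0, 261, 0]) cube([26, 26, 382]);
translate([278, 261, 0]) cube([26, 26, 382]);
translate([26, 0, 290]) cube([252, 26, 24]);
translate([26, 261, 290]) cube([252, 26, 24]);
translate([0, 26, 290]) cube([26, 235, 24]);
translate([278, 26, 290]) cube([26, 235, 24]);


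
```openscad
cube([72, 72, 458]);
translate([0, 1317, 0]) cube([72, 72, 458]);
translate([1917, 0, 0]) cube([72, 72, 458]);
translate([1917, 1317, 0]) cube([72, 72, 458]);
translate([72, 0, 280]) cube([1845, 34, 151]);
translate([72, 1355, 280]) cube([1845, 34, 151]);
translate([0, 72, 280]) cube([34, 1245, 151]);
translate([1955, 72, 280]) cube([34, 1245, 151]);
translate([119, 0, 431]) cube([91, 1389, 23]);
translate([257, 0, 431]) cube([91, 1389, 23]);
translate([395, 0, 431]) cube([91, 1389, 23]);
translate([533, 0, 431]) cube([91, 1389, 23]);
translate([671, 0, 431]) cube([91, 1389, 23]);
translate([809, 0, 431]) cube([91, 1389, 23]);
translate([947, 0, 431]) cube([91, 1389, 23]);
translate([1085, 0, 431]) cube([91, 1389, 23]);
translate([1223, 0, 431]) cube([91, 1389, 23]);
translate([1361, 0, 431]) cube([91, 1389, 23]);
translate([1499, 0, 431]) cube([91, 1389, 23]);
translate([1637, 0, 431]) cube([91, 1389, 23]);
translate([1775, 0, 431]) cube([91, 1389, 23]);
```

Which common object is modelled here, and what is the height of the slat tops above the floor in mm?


A bed frame. The slat-top height is 454 mm.

Four posts, four rails, and a row of slats — a bed frame. Slats sit on the rails at z = 280 + 151 = 431; with slat thickness 23, the top is 454 mm.


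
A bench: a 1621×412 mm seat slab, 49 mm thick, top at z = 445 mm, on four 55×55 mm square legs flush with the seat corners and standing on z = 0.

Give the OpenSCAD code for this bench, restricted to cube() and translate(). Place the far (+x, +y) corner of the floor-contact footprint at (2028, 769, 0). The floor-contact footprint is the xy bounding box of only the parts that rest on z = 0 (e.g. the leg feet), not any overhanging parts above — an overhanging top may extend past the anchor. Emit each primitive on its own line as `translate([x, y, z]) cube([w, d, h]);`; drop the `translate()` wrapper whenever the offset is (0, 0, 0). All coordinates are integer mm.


translate([407, 357, 396]) cube([1621, 412, 49]);
translate([407, 357, 0]) cube([55, 55, 396]);
translate([407, 714, 0]) cube([55, 55, 396]);
translate([1973, 357, 0]) cube([55, 55, 396]);
translate([1973, 714, 0]) cube([55, 55, 396]);


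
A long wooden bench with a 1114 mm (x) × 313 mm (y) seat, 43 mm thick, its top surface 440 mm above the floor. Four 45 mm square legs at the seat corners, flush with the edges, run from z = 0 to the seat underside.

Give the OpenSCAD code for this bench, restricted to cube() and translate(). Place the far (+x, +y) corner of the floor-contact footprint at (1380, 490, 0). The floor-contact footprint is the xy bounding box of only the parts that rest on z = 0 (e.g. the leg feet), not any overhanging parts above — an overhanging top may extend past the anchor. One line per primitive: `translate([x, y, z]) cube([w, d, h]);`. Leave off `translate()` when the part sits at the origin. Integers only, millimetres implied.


// leg_h = 440 − 43 = 397
translate([266, 177, 397]) cube([1114, 313, 43]);
translate([266, 177, 0]) cube([45, 45, 397]);
translate([266, 445, 0]) cube([45, 45, 397]);
translate([1335, 177, 0]) cube([45, 45, 397]);
translate([1335, 445, 0]) cube([45, 45, 397]);


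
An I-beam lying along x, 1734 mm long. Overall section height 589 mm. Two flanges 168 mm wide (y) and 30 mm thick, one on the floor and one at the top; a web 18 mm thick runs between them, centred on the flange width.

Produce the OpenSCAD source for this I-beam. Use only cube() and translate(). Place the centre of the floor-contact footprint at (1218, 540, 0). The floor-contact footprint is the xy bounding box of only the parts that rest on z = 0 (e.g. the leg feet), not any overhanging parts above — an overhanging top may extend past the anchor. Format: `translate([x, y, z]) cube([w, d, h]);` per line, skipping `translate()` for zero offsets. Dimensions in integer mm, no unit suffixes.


translate([351, 456, 0]) cube([1734, 168, 30]);
translate([351, 531, 30]) cube([1734, 18, 529]);
translate([351, 456, 559]) cube([1734, 168, 30]);


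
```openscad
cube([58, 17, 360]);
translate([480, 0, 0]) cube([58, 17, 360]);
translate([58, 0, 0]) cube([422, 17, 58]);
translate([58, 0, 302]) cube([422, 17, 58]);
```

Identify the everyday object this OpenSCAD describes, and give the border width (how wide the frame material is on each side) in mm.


A picture frame. The border width is 58 mm.

Four thin pieces enclosing a rectangular opening — a picture frame. The two full-height stiles are 360 mm tall; the top rail sits at z = 302 and is 58 mm tall, so the border above the opening is 360 − 302 = 58 mm, matching the stile x-width.


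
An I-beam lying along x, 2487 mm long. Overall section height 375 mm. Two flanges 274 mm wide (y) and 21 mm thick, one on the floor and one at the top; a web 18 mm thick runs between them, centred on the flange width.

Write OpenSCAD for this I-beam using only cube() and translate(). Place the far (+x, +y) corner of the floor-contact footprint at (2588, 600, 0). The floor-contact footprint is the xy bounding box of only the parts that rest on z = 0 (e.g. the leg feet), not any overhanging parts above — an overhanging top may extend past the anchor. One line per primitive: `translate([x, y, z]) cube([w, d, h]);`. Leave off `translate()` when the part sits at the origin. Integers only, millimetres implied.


translate([101, 326, 0]) cube([2487, 274, 21]);
translate([101, 454, 21]) cube([2487, 18, 333]);
translate([101, 326, 354]) cube([2487, 274, 21]);


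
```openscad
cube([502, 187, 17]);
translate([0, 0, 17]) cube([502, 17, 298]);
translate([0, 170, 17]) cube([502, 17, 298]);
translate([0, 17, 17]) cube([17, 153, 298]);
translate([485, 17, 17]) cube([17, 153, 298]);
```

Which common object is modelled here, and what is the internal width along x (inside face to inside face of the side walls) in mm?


An open box. The internal width is 468 mm.

A 502×187 base slab with four walls standing on it — an open box. The base is 502 mm wide and the walls are 17 mm thick, so the internal width is 502 − 2 × 17 = 468 mm.


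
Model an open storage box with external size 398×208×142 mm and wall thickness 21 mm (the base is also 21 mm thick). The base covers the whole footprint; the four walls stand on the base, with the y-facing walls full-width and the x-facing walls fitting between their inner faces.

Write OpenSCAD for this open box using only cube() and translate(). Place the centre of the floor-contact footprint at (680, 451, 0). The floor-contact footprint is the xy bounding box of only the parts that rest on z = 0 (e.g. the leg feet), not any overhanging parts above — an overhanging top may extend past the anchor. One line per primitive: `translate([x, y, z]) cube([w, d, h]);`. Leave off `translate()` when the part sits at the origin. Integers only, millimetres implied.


translate([481, 347, 0]) cube([398, 208, 21]);
translate([481, 347, 21]) cube([398, 21, 121]);
translate([481, 534, 21]) cube([398, 21, 121]);
translate([481, 368, 21]) cube([21, 166, 121]);
translate([858, 368, 21]) cube([21, 166, 121]);


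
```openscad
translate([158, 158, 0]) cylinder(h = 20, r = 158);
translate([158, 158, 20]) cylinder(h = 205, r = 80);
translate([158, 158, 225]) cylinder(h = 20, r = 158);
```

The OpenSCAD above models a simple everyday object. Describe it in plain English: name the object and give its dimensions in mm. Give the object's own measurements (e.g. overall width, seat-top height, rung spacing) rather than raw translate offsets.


A spool: two coaxial disc flanges of radius 158 mm and thickness 20 mm, joined by a core cylinder of radius 80 mm and height 205 mm. The lower flange rests on z = 0 and the three cylinders share a vertical axis.


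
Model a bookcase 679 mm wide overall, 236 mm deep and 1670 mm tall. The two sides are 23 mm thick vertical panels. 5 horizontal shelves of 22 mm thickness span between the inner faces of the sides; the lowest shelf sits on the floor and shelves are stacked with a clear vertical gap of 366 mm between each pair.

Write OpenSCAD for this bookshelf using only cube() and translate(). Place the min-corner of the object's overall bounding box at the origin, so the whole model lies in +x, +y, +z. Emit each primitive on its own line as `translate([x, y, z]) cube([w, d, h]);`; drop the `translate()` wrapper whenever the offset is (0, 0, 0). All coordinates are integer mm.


cube([23, 236, 1670]);
translate([656, 0, 0]) cube([23, 236, 1670]);
translate([23, 0, 0]) cube([633, 236, 22]);
translate([23, 0, 388]) cube([633, 236, 22]);
translate([23, 0, 776]) cube([633, 236, 22]);
translate([23, 0, 1164]) cube([633, 236, 22]);
translate([23, 0, 1552]) cube([633, 236, 22]);


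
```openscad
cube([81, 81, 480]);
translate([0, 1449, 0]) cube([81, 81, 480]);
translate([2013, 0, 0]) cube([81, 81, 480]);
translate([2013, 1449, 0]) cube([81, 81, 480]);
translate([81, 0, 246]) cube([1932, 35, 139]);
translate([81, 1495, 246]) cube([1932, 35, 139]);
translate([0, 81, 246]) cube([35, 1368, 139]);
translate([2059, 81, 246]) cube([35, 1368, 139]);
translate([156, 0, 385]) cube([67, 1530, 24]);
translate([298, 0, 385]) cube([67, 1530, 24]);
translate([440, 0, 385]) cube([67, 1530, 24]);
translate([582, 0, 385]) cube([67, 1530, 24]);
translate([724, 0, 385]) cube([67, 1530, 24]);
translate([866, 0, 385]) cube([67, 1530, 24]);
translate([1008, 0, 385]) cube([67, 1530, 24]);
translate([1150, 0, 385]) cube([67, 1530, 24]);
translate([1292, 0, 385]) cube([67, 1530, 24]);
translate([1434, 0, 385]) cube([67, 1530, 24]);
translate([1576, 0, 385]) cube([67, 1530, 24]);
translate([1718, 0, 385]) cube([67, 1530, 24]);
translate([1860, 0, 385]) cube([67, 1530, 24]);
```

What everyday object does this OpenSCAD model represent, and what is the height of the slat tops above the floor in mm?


A bed frame. The slat-top height is 409 mm.

Four posts, four rails, and a row of slats — a bed frame. Slats sit on the rails at z = 246 + 139 = 385; with slat thickness 24, the top is 409 mm.


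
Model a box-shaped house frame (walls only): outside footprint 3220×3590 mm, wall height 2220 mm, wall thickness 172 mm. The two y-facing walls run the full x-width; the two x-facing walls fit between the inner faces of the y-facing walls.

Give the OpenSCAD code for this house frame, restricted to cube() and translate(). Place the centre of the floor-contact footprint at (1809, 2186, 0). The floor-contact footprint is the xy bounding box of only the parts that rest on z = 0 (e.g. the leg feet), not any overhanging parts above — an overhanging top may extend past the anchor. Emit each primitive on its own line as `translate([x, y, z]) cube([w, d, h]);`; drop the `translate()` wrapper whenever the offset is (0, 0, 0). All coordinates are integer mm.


translate([199, 391, 0]) cube([3220, 172, 2220]);
translate([199, 3809, 0]) cube([3220, 172, 2220]);
translate([199, 563, 0]) cube([172, 3246, 2220]);
translate([3247, 563, 0]) cube([172, 3246, 2220]);


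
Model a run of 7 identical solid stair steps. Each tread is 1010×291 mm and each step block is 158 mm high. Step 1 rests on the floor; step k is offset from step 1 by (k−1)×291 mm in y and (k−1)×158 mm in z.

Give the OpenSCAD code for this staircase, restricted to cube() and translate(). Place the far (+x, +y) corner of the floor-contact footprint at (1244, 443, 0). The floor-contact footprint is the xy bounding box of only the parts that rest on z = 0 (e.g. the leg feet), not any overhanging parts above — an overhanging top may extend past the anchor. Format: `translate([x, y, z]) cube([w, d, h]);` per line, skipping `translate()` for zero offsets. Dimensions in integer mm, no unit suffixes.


translate([234, 152, 0]) cube([1010, 291, 158]);
translate([234, 443, 158]) cube([1010, 291, 158]);
translate([234, 734, 316]) cube([1010, 291, 158]);
translate([234, 1025, 474]) cube([1010, 291, 158]);
translate([234, 1316, 632]) cube([1010, 291, 158]);
translate([234, 1607, 790]) cube([1010, 291, 158]);
translate([234, 1898, 948]) cube([1010, 291, 158]);


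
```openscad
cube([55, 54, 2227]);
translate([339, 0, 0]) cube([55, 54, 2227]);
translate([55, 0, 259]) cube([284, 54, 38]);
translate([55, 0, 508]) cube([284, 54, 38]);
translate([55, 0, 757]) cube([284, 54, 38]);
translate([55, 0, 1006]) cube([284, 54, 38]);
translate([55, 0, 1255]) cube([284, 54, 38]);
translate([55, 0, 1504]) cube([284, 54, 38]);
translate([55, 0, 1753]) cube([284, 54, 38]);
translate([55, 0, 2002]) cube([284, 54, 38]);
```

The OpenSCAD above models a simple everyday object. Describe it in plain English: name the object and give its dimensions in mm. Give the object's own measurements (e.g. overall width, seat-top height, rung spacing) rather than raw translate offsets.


A straight ladder. Two 55×54 mm vertical rails, 2227 mm tall, stand 394 mm apart (outside-to-outside) with their front faces coplanar on the −y side. 8 rungs, each 54 mm deep and 38 mm tall, span between the inner faces of the rails, front faces flush with the rails. The lowest rung's underside is at z = 259 mm and rungs are spaced 249 mm apart (underside to underside).


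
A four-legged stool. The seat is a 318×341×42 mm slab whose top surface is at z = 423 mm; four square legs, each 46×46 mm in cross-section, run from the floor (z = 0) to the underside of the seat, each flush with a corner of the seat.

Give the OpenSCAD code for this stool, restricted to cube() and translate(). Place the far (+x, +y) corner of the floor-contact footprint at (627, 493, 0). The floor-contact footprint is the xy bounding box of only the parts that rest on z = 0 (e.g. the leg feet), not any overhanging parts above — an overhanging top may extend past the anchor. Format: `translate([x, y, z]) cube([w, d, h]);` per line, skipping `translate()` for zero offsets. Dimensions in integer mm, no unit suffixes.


translate([309, 152, 381]) cube([318, 341, 42]);
translate([309, 152, 0]) cube([46, 46, 381]);
translate([581, 152, 0]) cube([46, 46, 381]);
translate([309, 447, 0]) cube([46, 46, 381]);
translate([581, 447, 0]) cube([46, 46, 381]);


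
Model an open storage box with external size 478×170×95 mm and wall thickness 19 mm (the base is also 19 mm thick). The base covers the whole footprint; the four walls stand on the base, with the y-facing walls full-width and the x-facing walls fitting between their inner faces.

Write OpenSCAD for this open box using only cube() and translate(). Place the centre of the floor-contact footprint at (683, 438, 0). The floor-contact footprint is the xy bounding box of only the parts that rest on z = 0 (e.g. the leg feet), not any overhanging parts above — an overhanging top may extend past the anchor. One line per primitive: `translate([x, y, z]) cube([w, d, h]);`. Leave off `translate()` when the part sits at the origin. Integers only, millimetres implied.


translate([444, 353, 0]) cube([478, 170, 19]);
translate([444, 353, 19]) cube([478, 19, 76]);
translate([444, 504, 19]) cube([478, 19, 76]);
translate([444, 372, 19]) cube([19, 132, 76]);
translate([903, 372, 19]) cube([19, 132, 76]);


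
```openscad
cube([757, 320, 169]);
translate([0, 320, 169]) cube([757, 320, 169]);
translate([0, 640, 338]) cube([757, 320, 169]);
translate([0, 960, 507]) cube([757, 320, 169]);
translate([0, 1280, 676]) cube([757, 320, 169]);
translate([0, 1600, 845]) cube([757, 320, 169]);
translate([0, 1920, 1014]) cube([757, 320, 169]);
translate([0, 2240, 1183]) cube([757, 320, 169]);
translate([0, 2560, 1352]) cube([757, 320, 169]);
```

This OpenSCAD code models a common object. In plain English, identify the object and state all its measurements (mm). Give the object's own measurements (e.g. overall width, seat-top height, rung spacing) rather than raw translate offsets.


A straight staircase of 9 solid steps. Each step is 757 mm wide (x), 320 mm deep (y, the going) and 169 mm tall (the rise). The first step rests on the floor; each subsequent step sits one going further in +y and one rise higher in +z, directly behind and above the previous step with no overlap.


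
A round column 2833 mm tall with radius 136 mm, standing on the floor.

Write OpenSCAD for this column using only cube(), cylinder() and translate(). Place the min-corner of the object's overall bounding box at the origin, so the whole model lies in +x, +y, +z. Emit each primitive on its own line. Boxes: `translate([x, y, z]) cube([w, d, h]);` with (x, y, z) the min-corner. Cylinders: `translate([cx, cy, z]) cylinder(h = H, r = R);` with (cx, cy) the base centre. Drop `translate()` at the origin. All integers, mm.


translate([136, 136, 0]) cylinder(h = 2833, r = 136);


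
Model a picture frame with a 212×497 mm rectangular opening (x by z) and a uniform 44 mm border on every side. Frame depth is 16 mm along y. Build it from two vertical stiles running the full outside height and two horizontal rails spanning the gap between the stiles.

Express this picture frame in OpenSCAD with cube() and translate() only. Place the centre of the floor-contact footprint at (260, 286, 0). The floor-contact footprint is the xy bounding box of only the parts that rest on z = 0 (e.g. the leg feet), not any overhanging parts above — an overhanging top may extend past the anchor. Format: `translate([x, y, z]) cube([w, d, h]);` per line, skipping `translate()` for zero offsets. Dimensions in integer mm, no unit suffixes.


translate([110, 278, 0]) cube([44, 16, 585]);
translate([366, 278, 0]) cube([44, 16, 585]);
translate([154, 278, 0]) cube([212, 16, 44]);
translate([154, 278, 541]) cube([212, 16, 44]);


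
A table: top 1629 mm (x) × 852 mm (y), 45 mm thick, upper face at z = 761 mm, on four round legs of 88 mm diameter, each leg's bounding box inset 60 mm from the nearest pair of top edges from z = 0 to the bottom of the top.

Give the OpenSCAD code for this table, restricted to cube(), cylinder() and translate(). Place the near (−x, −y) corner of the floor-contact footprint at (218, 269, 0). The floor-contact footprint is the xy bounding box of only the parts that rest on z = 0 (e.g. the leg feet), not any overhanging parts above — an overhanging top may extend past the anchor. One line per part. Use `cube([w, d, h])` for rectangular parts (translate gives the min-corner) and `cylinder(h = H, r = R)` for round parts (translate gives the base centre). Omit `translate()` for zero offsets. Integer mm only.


translate([158, 209, 716]) cube([1629, 852, 45]);
translate([262, 313, 0]) cylinder(h = 716, r = 44);
translate([1683, 313, 0]) cylinder(h = 716, r = 44);
translate([262, 957, 0]) cylinder(h = 716, r = 44);
translate([1683, 957, 0]) cylinder(h = 716, r = 44);


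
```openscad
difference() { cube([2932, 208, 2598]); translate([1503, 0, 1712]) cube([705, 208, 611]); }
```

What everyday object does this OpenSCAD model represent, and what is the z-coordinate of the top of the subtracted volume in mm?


A wall with a window opening. The window head height is 2323 mm.

A wall with a rectangular opening subtracted — a window. Sill at z = 1712, opening 611 mm tall, so the head is at 1712 + 611 = 2323 mm.


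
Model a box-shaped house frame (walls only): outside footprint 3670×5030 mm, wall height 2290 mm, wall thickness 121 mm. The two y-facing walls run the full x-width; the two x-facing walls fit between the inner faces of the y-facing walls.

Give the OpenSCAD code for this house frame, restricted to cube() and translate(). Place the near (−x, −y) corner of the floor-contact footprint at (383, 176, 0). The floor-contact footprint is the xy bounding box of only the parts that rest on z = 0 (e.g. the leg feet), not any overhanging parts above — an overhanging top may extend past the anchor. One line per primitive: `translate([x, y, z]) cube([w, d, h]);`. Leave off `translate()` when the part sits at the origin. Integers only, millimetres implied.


translate([383, 176, 0]) cube([3670, 121, 2290]);
translate([383, 5085, 0]) cube([3670, 121, 2290]);
translate([383, 297, 0]) cube([121, 4788, 2290]);
translate([3932, 297, 0]) cube([121, 4788, 2290]);


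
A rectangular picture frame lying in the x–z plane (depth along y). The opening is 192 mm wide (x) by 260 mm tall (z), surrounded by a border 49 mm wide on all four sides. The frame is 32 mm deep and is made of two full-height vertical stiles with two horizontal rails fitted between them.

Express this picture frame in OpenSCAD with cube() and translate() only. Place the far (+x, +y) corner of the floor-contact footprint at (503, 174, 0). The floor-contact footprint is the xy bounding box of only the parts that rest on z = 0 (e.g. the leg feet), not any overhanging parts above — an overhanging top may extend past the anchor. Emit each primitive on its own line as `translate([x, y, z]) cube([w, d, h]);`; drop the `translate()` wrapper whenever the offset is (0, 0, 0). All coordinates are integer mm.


translate([213, 142, 0]) cube([49, 32, 358]);
translate([454, 142, 0]) cube([49, 32, 358]);
translate([262, 142, 0]) cube([192, 32, 49]);
translate([262, 142, 309]) cube([192, 32, 49]);


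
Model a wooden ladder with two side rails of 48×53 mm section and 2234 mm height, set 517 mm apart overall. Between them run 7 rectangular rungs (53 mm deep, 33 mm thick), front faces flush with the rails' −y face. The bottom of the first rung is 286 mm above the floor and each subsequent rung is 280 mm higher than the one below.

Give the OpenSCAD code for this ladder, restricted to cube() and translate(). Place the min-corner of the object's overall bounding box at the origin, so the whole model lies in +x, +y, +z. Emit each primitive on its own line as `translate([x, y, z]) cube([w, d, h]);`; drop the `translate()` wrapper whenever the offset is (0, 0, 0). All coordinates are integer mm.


cube([48, 53, 2234]);
translate([469, 0, 0]) cube([48, 53, 2234]);
translate([48, 0, 286]) cube([421, 53, 33]);
translate([48, 0, 566]) cube([421, 53, 33]);
translate([48, 0, 846]) cube([421, 53, 33]);
translate([48, 0, 1126]) cube([421, 53, 33]);
translate([48, 0, 1406]) cube([421, 53, 33]);
translate([48, 0, 1686]) cube([421, 53, 33]);
translate([48, 0, 1966]) cube([421, 53, 33]);


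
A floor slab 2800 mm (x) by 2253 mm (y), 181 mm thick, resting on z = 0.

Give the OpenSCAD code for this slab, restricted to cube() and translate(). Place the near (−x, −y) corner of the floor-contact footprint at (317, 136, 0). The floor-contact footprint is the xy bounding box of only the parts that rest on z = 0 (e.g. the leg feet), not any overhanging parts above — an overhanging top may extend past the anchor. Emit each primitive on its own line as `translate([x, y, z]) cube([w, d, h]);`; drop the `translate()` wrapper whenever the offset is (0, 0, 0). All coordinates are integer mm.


translate([317, 136, 0]) cube([2800, 2253, 181]);


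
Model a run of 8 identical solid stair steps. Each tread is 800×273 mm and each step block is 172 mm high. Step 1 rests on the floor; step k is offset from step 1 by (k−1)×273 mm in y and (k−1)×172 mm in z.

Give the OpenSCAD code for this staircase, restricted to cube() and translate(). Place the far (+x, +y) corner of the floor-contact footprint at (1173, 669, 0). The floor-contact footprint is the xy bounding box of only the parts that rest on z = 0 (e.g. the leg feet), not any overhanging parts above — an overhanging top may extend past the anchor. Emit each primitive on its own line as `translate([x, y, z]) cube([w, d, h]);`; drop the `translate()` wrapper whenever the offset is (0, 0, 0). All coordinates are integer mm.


translate([373, 396, 0]) cube([800, 273, 172]);
translate([373, 669, 172]) cube([800, 273, 172]);
translate([373, 942, 344]) cube([800, 273, 172]);
translate([373, 1215, 516]) cube([800, 273, 172]);
translate([373, 1488, 688]) cube([800, 273, 172]);
translate([373, 1761, 860]) cube([800, 273, 172]);
translate([373, 2034, 1032]) cube([800, 273, 172]);
translate([373, 2307, 1204]) cube([800, 273, 172]);


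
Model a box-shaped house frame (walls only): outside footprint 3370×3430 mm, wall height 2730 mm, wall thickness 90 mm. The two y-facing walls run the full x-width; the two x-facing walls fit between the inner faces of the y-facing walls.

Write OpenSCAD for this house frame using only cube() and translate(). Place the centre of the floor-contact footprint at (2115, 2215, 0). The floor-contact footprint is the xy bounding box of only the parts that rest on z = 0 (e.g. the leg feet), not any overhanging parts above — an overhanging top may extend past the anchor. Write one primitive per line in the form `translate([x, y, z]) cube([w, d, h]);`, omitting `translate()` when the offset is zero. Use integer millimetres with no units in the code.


translate([430, 500, 0]) cube([3370, 90, 2730]);
translate([430, 3840, 0]) cube([3370, 90, 2730]);
translate([430, 590, 0]) cube([90, 3250, 2730]);
translate([3710, 590, 0]) cube([90, 3250, 2730]);
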